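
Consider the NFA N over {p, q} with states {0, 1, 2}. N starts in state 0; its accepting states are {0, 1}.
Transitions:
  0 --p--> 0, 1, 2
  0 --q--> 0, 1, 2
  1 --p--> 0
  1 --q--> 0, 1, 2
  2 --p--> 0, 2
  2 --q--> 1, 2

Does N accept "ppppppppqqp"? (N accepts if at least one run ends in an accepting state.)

Start: {0}
read p: {0, 1, 2}
read p: {0, 1, 2}
read p: {0, 1, 2}
read p: {0, 1, 2}
read p: {0, 1, 2}
read p: {0, 1, 2}
read p: {0, 1, 2}
read p: {0, 1, 2}
read q: {0, 1, 2}
read q: {0, 1, 2}
read p: {0, 1, 2}
Reachable ∩ accepting = {0, 1} — nonempty.

accepted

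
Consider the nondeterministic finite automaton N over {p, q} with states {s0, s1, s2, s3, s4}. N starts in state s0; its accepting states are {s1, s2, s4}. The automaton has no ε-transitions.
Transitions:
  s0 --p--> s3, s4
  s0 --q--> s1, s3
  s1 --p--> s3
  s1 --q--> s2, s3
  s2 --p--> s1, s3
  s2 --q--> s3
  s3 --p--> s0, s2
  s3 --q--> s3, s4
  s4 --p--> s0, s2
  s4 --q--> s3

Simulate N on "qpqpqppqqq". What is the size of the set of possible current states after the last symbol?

2

Start: {s0}
read q: {s1, s3}
read p: {s0, s2, s3}
read q: {s1, s3, s4}
read p: {s0, s2, s3}
read q: {s1, s3, s4}
read p: {s0, s2, s3}
read p: {s0, s1, s2, s3, s4}
read q: {s1, s2, s3, s4}
read q: {s2, s3, s4}
read q: {s3, s4}
Final reachable set {s3, s4} has 2 states.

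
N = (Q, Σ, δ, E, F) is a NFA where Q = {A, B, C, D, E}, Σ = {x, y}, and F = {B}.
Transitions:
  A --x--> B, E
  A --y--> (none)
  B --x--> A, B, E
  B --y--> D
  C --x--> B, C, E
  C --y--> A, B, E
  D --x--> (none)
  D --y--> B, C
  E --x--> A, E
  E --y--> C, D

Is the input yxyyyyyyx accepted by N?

Start: {E}
read y: {C, D}
read x: {B, C, E}
read y: {A, B, C, D, E}
read y: {A, B, C, D, E}
read y: {A, B, C, D, E}
read y: {A, B, C, D, E}
read y: {A, B, C, D, E}
read y: {A, B, C, D, E}
read x: {A, B, C, E}
Reachable ∩ accepting = {B} — nonempty.

accepted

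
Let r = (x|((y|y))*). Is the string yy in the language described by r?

yes

The right alternative ((y|y))* matches yy.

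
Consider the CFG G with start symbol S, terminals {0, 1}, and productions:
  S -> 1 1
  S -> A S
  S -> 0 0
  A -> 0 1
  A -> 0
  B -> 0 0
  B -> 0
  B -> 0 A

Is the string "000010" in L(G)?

no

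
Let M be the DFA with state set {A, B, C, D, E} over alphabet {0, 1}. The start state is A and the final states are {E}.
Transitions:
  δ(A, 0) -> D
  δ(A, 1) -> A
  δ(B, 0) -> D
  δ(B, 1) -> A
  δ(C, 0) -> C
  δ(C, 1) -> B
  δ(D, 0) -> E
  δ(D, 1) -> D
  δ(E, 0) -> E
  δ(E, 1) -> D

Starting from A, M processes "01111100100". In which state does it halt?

A --0--> D
D --1--> D
D --1--> D
D --1--> D
D --1--> D
D --1--> D
D --0--> E
E --0--> E
E --1--> D
D --0--> E
E --0--> E

E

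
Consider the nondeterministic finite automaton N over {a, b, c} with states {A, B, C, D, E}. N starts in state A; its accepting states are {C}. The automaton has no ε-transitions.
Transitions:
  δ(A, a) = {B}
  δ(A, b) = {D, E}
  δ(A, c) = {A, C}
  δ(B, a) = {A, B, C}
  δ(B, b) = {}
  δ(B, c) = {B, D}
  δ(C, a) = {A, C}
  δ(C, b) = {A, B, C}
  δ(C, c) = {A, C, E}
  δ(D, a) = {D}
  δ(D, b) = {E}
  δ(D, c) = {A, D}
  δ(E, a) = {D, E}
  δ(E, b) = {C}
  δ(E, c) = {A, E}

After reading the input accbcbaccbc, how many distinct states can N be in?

Start: {A}
read a: {B}
read c: {B, D}
read c: {A, B, D}
read b: {D, E}
read c: {A, D, E}
read b: {C, D, E}
read a: {A, C, D, E}
read c: {A, C, D, E}
read c: {A, C, D, E}
read b: {A, B, C, D, E}
read c: {A, B, C, D, E}
Final reachable set {A, B, C, D, E} has 5 states.

5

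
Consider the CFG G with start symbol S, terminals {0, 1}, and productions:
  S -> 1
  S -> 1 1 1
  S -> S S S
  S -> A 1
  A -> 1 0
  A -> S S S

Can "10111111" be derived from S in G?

yes

S ⇒ A1 ⇒ SSS1 ⇒ A1SS1 ⇒ 101SS1 ⇒ 101111S1 ⇒ 10111111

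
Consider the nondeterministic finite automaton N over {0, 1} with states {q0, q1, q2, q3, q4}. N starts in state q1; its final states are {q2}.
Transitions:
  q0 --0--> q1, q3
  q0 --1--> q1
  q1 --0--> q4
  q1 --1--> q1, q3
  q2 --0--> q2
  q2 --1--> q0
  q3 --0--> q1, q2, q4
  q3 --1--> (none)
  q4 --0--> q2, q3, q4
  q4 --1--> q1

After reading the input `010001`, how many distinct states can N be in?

Start: {q1}
read 0: {q4}
read 1: {q1}
read 0: {q4}
read 0: {q2, q3, q4}
read 0: {q1, q2, q3, q4}
read 1: {q0, q1, q3}
Final reachable set {q0, q1, q3} has 3 states.

3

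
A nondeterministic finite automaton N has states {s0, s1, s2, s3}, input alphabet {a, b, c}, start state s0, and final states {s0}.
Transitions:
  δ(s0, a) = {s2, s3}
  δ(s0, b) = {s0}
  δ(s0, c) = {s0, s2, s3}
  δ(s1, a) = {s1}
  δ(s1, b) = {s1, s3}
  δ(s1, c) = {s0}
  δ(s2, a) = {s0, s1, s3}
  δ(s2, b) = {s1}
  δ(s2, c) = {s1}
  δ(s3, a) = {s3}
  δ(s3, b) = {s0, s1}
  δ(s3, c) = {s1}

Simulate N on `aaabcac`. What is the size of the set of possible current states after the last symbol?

4

Start: {s0}
read a: {s2, s3}
read a: {s0, s1, s3}
read a: {s1, s2, s3}
read b: {s0, s1, s3}
read c: {s0, s1, s2, s3}
read a: {s0, s1, s2, s3}
read c: {s0, s1, s2, s3}
Final reachable set {s0, s1, s2, s3} has 4 states.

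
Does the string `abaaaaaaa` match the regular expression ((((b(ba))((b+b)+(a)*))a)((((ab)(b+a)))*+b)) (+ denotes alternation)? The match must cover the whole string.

No split of abaaaaaaa into u·v has (((b(ba))((b+b)+(a)*))a) matching u and ((((ab)(b+a)))*+b) matching v.

no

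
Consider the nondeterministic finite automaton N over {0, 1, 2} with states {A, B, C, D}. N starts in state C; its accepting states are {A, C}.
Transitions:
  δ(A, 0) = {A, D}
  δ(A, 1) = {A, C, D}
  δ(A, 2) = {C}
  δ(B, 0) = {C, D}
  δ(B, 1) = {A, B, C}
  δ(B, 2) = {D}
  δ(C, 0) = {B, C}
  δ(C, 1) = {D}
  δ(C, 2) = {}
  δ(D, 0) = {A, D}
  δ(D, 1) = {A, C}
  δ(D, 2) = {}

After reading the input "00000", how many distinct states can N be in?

4

Start: {C}
read 0: {B, C}
read 0: {B, C, D}
read 0: {A, B, C, D}
read 0: {A, B, C, D}
read 0: {A, B, C, D}
Final reachable set {A, B, C, D} has 4 states.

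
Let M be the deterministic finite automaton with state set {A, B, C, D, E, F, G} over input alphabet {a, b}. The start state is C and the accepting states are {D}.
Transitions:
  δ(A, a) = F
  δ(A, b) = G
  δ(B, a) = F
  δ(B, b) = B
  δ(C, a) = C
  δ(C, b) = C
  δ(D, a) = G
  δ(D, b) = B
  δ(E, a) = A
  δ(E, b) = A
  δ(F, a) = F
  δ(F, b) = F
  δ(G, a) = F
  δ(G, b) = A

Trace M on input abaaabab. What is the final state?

C

C --a--> C
C --b--> C
C --a--> C
C --a--> C
C --a--> C
C --b--> C
C --a--> C
C --b--> C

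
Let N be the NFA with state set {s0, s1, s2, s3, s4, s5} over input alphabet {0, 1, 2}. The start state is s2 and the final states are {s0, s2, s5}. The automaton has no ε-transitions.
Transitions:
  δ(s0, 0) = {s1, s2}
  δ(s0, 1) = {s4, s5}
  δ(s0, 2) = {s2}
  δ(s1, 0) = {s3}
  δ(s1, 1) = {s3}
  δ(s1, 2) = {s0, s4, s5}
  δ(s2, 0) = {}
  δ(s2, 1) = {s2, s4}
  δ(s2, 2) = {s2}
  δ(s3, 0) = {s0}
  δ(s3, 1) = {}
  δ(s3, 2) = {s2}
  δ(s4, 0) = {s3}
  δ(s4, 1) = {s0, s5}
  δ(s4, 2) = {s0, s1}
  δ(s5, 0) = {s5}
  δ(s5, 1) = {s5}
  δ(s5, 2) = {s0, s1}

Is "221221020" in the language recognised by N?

Start: {s2}
read 2: {s2}
read 2: {s2}
read 1: {s2, s4}
read 2: {s0, s1, s2}
read 2: {s0, s2, s4, s5}
read 1: {s0, s2, s4, s5}
read 0: {s1, s2, s3, s5}
read 2: {s0, s1, s2, s4, s5}
read 0: {s1, s2, s3, s5}
Reachable ∩ accepting = {s2, s5} — nonempty.

accepted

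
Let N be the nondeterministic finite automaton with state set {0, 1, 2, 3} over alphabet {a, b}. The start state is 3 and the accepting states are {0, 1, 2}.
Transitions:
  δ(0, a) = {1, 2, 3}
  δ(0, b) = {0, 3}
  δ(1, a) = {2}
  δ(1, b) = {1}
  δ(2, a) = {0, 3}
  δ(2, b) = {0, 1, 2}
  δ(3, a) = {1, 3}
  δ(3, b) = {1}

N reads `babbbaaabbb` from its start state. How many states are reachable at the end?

Start: {3}
read b: {1}
read a: {2}
read b: {0, 1, 2}
read b: {0, 1, 2, 3}
read b: {0, 1, 2, 3}
read a: {0, 1, 2, 3}
read a: {0, 1, 2, 3}
read a: {0, 1, 2, 3}
read b: {0, 1, 2, 3}
read b: {0, 1, 2, 3}
read b: {0, 1, 2, 3}
Final reachable set {0, 1, 2, 3} has 4 states.

4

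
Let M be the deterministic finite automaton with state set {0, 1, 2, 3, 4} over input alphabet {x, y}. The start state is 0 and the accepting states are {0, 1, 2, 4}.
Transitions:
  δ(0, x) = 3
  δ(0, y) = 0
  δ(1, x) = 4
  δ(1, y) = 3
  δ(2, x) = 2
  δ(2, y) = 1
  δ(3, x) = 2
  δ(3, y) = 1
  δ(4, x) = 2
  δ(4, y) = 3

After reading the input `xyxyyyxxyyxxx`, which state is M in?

2

0 --x--> 3
3 --y--> 1
1 --x--> 4
4 --y--> 3
3 --y--> 1
1 --y--> 3
3 --x--> 2
2 --x--> 2
2 --y--> 1
1 --y--> 3
3 --x--> 2
2 --x--> 2
2 --x--> 2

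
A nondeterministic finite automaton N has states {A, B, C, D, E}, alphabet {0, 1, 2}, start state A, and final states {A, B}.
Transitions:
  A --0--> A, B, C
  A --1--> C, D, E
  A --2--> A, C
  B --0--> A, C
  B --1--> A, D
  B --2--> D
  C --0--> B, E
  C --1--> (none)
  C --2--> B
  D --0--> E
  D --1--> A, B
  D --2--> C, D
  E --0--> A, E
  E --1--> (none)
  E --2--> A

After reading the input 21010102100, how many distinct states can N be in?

Start: {A}
read 2: {A, C}
read 1: {C, D, E}
read 0: {A, B, E}
read 1: {A, C, D, E}
read 0: {A, B, C, E}
read 1: {A, C, D, E}
read 0: {A, B, C, E}
read 2: {A, B, C, D}
read 1: {A, B, C, D, E}
read 0: {A, B, C, E}
read 0: {A, B, C, E}
Final reachable set {A, B, C, E} has 4 states.

4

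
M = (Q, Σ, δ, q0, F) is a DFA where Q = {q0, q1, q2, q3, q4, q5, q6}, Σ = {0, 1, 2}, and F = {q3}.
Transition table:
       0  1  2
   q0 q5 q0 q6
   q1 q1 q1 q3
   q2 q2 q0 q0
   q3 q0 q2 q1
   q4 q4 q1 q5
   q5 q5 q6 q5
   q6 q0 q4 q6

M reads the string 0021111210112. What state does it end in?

q0 --0--> q5
q5 --0--> q5
q5 --2--> q5
q5 --1--> q6
q6 --1--> q4
q4 --1--> q1
q1 --1--> q1
q1 --2--> q3
q3 --1--> q2
q2 --0--> q2
q2 --1--> q0
q0 --1--> q0
q0 --2--> q6

q6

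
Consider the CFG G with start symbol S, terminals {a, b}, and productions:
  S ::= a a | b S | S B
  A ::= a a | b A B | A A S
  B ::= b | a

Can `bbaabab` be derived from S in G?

yes

S ⇒ bS ⇒ bbS ⇒ bbSB ⇒ bbSBB ⇒ bbSBBB ⇒ bbaaBBB ⇒ bbaabBB ⇒ bbaabaB ⇒ bbaabab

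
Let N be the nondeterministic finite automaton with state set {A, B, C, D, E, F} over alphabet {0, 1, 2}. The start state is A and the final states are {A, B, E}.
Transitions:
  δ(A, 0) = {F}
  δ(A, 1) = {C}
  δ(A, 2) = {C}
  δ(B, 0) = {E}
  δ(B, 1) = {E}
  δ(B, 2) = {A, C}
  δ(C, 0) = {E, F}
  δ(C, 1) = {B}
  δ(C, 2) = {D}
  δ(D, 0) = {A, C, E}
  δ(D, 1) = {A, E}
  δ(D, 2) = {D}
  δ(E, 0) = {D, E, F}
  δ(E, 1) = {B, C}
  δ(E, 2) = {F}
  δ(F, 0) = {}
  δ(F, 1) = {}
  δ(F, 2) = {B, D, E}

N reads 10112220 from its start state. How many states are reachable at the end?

Start: {A}
read 1: {C}
read 0: {E, F}
read 1: {B, C}
read 1: {B, E}
read 2: {A, C, F}
read 2: {B, C, D, E}
read 2: {A, C, D, F}
read 0: {A, C, E, F}
Final reachable set {A, C, E, F} has 4 states.

4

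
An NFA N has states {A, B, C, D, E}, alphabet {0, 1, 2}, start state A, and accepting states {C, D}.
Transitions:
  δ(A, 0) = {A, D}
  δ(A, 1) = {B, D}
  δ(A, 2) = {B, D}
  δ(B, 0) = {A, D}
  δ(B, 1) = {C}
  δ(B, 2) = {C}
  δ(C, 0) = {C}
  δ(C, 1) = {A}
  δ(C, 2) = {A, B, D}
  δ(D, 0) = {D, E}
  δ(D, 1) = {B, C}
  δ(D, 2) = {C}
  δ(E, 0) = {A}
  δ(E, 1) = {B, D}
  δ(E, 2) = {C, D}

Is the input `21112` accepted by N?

accepted

Start: {A}
read 2: {B, D}
read 1: {B, C}
read 1: {A, C}
read 1: {A, B, D}
read 2: {B, C, D}
Reachable ∩ accepting = {C, D} — nonempty.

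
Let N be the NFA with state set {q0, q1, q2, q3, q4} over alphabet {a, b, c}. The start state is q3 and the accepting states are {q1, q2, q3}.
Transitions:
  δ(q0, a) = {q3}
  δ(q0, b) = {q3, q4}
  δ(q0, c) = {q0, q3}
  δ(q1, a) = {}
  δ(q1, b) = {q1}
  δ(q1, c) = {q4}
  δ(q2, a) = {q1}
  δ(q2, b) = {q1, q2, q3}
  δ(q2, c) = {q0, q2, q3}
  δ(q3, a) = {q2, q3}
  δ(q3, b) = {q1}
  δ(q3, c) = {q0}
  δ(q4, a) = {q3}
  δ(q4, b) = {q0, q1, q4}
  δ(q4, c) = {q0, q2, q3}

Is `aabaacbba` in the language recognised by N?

accepted

Start: {q3}
read a: {q2, q3}
read a: {q1, q2, q3}
read b: {q1, q2, q3}
read a: {q1, q2, q3}
read a: {q1, q2, q3}
read c: {q0, q2, q3, q4}
read b: {q0, q1, q2, q3, q4}
read b: {q0, q1, q2, q3, q4}
read a: {q1, q2, q3}
Reachable ∩ accepting = {q1, q2, q3} — nonempty.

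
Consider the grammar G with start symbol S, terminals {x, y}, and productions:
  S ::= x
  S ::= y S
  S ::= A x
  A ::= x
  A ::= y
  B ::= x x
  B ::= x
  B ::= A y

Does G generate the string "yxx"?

S ⇒ yS ⇒ yAx ⇒ yxx

yes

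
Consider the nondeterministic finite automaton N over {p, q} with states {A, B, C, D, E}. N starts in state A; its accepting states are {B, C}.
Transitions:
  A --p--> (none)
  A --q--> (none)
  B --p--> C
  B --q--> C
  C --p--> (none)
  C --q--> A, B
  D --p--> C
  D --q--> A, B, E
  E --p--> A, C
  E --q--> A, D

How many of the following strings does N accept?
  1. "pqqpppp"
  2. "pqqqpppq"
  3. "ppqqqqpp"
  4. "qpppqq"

0

"pqqpppp": rejected
"pqqqpppq": rejected
"ppqqqqpp": rejected
"qpppqq": rejected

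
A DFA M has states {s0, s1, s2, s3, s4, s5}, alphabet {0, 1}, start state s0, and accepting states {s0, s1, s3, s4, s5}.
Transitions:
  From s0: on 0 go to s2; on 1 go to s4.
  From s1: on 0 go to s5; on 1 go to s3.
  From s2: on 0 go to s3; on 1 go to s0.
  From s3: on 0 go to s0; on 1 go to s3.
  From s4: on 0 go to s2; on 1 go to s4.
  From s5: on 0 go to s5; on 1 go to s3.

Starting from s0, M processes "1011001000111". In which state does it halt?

s0 --1--> s4
s4 --0--> s2
s2 --1--> s0
s0 --1--> s4
s4 --0--> s2
s2 --0--> s3
s3 --1--> s3
s3 --0--> s0
s0 --0--> s2
s2 --0--> s3
s3 --1--> s3
s3 --1--> s3
s3 --1--> s3

s3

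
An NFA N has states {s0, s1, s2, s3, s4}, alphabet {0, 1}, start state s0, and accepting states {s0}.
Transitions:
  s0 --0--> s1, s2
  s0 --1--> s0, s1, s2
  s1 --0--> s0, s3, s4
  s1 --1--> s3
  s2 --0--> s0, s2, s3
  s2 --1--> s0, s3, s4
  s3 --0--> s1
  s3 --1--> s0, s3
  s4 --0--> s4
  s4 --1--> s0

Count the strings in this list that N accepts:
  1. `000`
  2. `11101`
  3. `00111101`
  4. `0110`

4

`000`: accepted
`11101`: accepted
`00111101`: accepted
`0110`: accepted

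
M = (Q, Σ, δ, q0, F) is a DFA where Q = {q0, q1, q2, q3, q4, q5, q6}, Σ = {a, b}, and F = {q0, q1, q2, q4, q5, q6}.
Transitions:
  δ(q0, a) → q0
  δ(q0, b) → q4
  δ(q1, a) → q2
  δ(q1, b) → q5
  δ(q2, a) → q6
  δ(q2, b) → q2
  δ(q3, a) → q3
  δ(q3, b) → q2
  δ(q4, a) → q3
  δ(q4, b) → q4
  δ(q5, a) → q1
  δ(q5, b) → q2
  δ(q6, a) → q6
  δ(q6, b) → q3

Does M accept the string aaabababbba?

q0 --a--> q0
q0 --a--> q0
q0 --a--> q0
q0 --b--> q4
q4 --a--> q3
q3 --b--> q2
q2 --a--> q6
q6 --b--> q3
q3 --b--> q2
q2 --b--> q2
q2 --a--> q6
End in state q6, which is an accepting state.

accepted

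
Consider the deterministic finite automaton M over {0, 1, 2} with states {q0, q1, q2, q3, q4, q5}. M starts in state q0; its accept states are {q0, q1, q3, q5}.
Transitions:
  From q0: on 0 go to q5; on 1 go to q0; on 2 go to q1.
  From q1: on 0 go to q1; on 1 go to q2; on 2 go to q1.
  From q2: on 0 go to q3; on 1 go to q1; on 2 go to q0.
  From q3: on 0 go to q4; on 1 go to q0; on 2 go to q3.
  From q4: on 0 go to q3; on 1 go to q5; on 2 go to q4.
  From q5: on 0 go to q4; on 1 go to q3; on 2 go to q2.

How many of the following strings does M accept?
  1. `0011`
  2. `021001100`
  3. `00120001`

`0011`: accepted
`021001100`: accepted
`00120001`: accepted

3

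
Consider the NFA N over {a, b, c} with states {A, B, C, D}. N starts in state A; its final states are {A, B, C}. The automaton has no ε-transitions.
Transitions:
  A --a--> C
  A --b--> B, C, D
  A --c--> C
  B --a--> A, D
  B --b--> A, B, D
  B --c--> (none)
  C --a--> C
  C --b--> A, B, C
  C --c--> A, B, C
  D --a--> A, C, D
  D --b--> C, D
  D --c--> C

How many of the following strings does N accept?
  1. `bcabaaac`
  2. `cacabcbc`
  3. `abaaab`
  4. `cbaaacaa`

`bcabaaac`: accepted
`cacabcbc`: accepted
`abaaab`: accepted
`cbaaacaa`: accepted

4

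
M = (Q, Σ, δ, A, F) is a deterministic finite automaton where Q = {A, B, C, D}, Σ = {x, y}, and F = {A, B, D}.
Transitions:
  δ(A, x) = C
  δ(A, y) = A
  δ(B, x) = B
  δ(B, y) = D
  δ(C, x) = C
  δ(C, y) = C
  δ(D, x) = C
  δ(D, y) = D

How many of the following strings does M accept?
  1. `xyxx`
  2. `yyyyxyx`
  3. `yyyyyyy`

1

`xyxx`: rejected
`yyyyxyx`: rejected
`yyyyyyy`: accepted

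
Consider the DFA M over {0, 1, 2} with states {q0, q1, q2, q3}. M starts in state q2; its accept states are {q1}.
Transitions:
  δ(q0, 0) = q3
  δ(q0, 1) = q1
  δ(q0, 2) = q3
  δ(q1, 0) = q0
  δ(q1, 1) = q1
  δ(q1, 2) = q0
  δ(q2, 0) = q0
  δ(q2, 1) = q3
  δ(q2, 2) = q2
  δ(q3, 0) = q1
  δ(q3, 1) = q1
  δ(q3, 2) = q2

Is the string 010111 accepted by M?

q2 --0--> q0
q0 --1--> q1
q1 --0--> q0
q0 --1--> q1
q1 --1--> q1
q1 --1--> q1
End in state q1, which is an accepting state.

accepted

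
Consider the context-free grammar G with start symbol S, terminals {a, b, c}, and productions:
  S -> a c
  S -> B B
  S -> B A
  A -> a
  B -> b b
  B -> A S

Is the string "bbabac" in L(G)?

no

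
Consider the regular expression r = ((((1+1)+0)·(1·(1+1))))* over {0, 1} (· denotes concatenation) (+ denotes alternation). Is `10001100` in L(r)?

no

10001100 cannot be split into zero or more pieces each matching (((1+1)+0)·(1·(1+1))).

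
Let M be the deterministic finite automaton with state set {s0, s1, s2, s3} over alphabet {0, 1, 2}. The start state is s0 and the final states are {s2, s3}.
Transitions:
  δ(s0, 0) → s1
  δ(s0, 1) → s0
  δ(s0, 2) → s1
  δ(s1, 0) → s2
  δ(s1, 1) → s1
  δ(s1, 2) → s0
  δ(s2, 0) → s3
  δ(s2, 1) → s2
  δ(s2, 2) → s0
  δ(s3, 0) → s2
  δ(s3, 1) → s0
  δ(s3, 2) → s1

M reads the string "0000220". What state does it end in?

s2

s0 --0--> s1
s1 --0--> s2
s2 --0--> s3
s3 --0--> s2
s2 --2--> s0
s0 --2--> s1
s1 --0--> s2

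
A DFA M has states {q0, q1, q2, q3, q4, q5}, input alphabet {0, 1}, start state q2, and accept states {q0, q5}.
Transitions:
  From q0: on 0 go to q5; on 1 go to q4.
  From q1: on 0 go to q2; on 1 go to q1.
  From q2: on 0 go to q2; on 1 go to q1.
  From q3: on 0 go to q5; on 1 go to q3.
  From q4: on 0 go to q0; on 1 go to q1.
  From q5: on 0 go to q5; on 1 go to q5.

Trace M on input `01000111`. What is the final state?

q2 --0--> q2
q2 --1--> q1
q1 --0--> q2
q2 --0--> q2
q2 --0--> q2
q2 --1--> q1
q1 --1--> q1
q1 --1--> q1

q1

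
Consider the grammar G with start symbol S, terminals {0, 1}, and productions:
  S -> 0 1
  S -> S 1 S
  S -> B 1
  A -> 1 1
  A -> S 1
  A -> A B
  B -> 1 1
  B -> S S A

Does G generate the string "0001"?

no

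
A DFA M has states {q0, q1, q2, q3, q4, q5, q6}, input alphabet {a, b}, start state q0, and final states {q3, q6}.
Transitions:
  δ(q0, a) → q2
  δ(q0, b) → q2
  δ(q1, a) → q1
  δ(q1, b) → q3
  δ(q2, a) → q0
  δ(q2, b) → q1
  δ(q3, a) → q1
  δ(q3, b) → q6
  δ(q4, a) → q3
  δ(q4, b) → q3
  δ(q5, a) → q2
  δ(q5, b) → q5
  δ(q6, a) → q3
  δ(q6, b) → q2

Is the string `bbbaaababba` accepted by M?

q0 --b--> q2
q2 --b--> q1
q1 --b--> q3
q3 --a--> q1
q1 --a--> q1
q1 --a--> q1
q1 --b--> q3
q3 --a--> q1
q1 --b--> q3
q3 --b--> q6
q6 --a--> q3
End in state q3, which is an accepting state.

accepted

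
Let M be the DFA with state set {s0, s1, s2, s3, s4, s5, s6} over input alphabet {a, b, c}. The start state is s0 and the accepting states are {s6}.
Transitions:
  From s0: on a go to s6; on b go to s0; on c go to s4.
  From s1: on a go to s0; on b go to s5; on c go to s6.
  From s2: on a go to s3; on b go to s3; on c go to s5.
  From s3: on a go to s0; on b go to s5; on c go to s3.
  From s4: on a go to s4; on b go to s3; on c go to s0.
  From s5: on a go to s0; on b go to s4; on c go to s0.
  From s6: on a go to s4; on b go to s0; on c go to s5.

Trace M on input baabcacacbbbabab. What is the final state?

s0

s0 --b--> s0
s0 --a--> s6
s6 --a--> s4
s4 --b--> s3
s3 --c--> s3
s3 --a--> s0
s0 --c--> s4
s4 --a--> s4
s4 --c--> s0
s0 --b--> s0
s0 --b--> s0
s0 --b--> s0
s0 --a--> s6
s6 --b--> s0
s0 --a--> s6
s6 --b--> s0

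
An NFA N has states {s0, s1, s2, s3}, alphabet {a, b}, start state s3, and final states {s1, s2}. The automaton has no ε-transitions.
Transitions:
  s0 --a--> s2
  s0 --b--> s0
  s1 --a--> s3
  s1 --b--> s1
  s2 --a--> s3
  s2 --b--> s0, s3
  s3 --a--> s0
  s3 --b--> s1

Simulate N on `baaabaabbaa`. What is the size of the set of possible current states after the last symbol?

2

Start: {s3}
read b: {s1}
read a: {s3}
read a: {s0}
read a: {s2}
read b: {s0, s3}
read a: {s0, s2}
read a: {s2, s3}
read b: {s0, s1, s3}
read b: {s0, s1}
read a: {s2, s3}
read a: {s0, s3}
Final reachable set {s0, s3} has 2 states.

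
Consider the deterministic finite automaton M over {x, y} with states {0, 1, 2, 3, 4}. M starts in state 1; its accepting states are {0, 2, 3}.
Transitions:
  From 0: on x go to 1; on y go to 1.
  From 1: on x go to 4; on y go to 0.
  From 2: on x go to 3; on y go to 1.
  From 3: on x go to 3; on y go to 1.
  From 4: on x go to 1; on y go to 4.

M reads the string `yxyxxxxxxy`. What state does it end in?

1 --y--> 0
0 --x--> 1
1 --y--> 0
0 --x--> 1
1 --x--> 4
4 --x--> 1
1 --x--> 4
4 --x--> 1
1 --x--> 4
4 --y--> 4

4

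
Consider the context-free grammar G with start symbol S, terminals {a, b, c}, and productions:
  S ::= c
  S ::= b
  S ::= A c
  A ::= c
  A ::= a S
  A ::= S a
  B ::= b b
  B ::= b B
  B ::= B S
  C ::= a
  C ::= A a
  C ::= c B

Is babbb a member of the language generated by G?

no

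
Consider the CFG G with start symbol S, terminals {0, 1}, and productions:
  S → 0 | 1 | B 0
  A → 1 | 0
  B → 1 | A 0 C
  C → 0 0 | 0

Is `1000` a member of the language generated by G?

S ⇒ B0 ⇒ A0C0 ⇒ 10C0 ⇒ 1000

yes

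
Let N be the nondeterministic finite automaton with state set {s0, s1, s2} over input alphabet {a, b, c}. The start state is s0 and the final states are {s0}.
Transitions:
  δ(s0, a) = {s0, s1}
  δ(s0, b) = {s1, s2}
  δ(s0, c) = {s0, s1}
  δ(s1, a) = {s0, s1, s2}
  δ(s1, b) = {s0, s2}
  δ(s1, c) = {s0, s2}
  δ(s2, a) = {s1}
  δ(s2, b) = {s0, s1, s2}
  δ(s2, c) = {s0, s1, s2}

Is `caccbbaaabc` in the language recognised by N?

accepted

Start: {s0}
read c: {s0, s1}
read a: {s0, s1, s2}
read c: {s0, s1, s2}
read c: {s0, s1, s2}
read b: {s0, s1, s2}
read b: {s0, s1, s2}
read a: {s0, s1, s2}
read a: {s0, s1, s2}
read a: {s0, s1, s2}
read b: {s0, s1, s2}
read c: {s0, s1, s2}
Reachable ∩ accepting = {s0} — nonempty.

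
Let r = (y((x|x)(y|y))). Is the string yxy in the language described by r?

Split as y·xy: y matches y and ((x|x)(y|y)) matches xy.

yes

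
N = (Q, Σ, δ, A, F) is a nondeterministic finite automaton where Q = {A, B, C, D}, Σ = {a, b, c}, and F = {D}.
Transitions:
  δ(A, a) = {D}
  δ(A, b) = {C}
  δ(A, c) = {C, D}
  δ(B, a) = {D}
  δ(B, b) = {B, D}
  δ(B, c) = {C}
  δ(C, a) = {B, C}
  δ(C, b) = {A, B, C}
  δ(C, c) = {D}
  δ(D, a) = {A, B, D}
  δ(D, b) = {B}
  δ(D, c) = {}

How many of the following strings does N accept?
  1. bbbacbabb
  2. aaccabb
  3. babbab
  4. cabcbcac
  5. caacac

bbbacbabb: accepted
aaccabb: accepted
babbab: accepted
cabcbcac: accepted
caacac: accepted

5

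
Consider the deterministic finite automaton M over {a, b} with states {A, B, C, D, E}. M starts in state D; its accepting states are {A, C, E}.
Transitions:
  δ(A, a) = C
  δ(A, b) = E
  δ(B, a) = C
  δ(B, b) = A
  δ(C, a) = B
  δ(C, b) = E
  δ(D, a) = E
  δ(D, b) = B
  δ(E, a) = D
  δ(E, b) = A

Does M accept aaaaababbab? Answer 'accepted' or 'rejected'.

accepted

D --a--> E
E --a--> D
D --a--> E
E --a--> D
D --a--> E
E --b--> A
A --a--> C
C --b--> E
E --b--> A
A --a--> C
C --b--> E
End in state E, which is an accepting state.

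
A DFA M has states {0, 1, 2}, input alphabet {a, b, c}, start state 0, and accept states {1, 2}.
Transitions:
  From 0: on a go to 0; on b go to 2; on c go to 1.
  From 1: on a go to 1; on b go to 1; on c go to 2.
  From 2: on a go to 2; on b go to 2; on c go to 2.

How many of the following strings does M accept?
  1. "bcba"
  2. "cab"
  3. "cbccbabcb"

3

"bcba": accepted
"cab": accepted
"cbccbabcb": accepted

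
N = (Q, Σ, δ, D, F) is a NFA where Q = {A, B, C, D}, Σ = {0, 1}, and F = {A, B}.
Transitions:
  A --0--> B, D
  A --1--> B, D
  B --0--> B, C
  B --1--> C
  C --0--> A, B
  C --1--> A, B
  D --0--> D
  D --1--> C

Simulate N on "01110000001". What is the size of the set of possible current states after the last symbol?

4

Start: {D}
read 0: {D}
read 1: {C}
read 1: {A, B}
read 1: {B, C, D}
read 0: {A, B, C, D}
read 0: {A, B, C, D}
read 0: {A, B, C, D}
read 0: {A, B, C, D}
read 0: {A, B, C, D}
read 0: {A, B, C, D}
read 1: {A, B, C, D}
Final reachable set {A, B, C, D} has 4 states.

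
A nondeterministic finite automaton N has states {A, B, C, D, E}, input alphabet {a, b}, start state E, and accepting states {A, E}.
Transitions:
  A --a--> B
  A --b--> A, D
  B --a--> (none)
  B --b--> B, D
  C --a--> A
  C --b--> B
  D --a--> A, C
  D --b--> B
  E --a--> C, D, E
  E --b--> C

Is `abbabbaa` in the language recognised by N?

Start: {E}
read a: {C, D, E}
read b: {B, C}
read b: {B, D}
read a: {A, C}
read b: {A, B, D}
read b: {A, B, D}
read a: {A, B, C}
read a: {A, B}
Reachable ∩ accepting = {A} — nonempty.

accepted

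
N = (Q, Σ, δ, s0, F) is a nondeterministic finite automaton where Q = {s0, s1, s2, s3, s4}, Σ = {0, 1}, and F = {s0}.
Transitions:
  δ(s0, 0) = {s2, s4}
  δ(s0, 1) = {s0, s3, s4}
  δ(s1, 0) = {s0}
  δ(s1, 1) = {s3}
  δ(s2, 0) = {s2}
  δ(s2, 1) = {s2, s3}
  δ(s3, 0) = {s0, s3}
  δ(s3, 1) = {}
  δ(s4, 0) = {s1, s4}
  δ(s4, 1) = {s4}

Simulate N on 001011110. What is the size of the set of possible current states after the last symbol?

5

Start: {s0}
read 0: {s2, s4}
read 0: {s1, s2, s4}
read 1: {s2, s3, s4}
read 0: {s0, s1, s2, s3, s4}
read 1: {s0, s2, s3, s4}
read 1: {s0, s2, s3, s4}
read 1: {s0, s2, s3, s4}
read 1: {s0, s2, s3, s4}
read 0: {s0, s1, s2, s3, s4}
Final reachable set {s0, s1, s2, s3, s4} has 5 states.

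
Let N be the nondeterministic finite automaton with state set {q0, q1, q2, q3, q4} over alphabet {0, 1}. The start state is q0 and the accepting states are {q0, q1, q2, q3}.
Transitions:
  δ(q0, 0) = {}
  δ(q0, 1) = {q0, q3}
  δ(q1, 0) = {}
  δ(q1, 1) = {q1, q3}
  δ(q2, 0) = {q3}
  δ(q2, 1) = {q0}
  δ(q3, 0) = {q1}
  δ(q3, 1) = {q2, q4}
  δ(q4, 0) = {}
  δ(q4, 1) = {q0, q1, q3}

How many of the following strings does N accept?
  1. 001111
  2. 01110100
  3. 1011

1

001111: rejected
01110100: rejected
1011: accepted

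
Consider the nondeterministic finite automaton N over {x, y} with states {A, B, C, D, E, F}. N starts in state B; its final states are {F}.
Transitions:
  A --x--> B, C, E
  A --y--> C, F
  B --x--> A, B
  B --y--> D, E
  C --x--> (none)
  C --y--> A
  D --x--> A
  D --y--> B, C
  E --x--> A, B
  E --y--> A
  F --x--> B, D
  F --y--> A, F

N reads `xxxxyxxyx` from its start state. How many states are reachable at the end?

Start: {B}
read x: {A, B}
read x: {A, B, C, E}
read x: {A, B, C, E}
read x: {A, B, C, E}
read y: {A, C, D, E, F}
read x: {A, B, C, D, E}
read x: {A, B, C, E}
read y: {A, C, D, E, F}
read x: {A, B, C, D, E}
Final reachable set {A, B, C, D, E} has 5 states.

5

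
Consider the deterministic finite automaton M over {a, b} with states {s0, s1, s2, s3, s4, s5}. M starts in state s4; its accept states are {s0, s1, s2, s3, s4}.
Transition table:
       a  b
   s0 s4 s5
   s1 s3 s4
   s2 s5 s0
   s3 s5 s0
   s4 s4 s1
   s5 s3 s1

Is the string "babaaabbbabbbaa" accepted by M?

rejected

s4 --b--> s1
s1 --a--> s3
s3 --b--> s0
s0 --a--> s4
s4 --a--> s4
s4 --a--> s4
s4 --b--> s1
s1 --b--> s4
s4 --b--> s1
s1 --a--> s3
s3 --b--> s0
s0 --b--> s5
s5 --b--> s1
s1 --a--> s3
s3 --a--> s5
End in state s5, which is not an accepting state.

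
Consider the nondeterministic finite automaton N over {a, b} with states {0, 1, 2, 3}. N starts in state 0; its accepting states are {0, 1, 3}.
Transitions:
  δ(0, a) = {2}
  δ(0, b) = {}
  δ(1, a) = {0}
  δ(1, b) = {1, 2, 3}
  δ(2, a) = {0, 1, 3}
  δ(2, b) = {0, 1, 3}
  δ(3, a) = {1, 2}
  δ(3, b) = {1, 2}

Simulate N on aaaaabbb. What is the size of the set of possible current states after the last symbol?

4

Start: {0}
read a: {2}
read a: {0, 1, 3}
read a: {0, 1, 2}
read a: {0, 1, 2, 3}
read a: {0, 1, 2, 3}
read b: {0, 1, 2, 3}
read b: {0, 1, 2, 3}
read b: {0, 1, 2, 3}
Final reachable set {0, 1, 2, 3} has 4 states.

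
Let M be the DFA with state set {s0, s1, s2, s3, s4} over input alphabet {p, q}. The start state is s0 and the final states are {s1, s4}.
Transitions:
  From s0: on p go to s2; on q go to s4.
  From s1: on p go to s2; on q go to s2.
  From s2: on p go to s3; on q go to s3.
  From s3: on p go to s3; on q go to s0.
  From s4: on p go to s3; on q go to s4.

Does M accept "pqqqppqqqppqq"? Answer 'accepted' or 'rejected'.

s0 --p--> s2
s2 --q--> s3
s3 --q--> s0
s0 --q--> s4
s4 --p--> s3
s3 --p--> s3
s3 --q--> s0
s0 --q--> s4
s4 --q--> s4
s4 --p--> s3
s3 --p--> s3
s3 --q--> s0
s0 --q--> s4
End in state s4, which is an accepting state.

accepted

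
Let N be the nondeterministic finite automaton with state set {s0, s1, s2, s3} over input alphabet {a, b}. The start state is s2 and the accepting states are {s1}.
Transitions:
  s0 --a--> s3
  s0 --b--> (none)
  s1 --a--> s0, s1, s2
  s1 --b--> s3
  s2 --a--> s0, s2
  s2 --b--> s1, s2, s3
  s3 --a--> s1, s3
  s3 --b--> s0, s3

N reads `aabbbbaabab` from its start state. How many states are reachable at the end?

Start: {s2}
read a: {s0, s2}
read a: {s0, s2, s3}
read b: {s0, s1, s2, s3}
read b: {s0, s1, s2, s3}
read b: {s0, s1, s2, s3}
read b: {s0, s1, s2, s3}
read a: {s0, s1, s2, s3}
read a: {s0, s1, s2, s3}
read b: {s0, s1, s2, s3}
read a: {s0, s1, s2, s3}
read b: {s0, s1, s2, s3}
Final reachable set {s0, s1, s2, s3} has 4 states.

4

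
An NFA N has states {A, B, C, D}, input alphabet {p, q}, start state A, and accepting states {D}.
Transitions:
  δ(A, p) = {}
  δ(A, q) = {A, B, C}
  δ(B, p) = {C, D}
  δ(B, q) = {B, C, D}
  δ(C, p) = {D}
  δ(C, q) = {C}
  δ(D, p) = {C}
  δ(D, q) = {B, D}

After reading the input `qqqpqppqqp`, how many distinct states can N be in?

2

Start: {A}
read q: {A, B, C}
read q: {A, B, C, D}
read q: {A, B, C, D}
read p: {C, D}
read q: {B, C, D}
read p: {C, D}
read p: {C, D}
read q: {B, C, D}
read q: {B, C, D}
read p: {C, D}
Final reachable set {C, D} has 2 states.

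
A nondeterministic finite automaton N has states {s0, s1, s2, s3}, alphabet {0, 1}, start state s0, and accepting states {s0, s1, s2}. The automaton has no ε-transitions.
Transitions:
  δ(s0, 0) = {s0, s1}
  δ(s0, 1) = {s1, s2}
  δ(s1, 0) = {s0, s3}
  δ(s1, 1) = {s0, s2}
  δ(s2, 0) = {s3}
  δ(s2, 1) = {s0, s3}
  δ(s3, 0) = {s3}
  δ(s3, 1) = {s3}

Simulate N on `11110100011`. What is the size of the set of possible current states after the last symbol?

Start: {s0}
read 1: {s1, s2}
read 1: {s0, s2, s3}
read 1: {s0, s1, s2, s3}
read 1: {s0, s1, s2, s3}
read 0: {s0, s1, s3}
read 1: {s0, s1, s2, s3}
read 0: {s0, s1, s3}
read 0: {s0, s1, s3}
read 0: {s0, s1, s3}
read 1: {s0, s1, s2, s3}
read 1: {s0, s1, s2, s3}
Final reachable set {s0, s1, s2, s3} has 4 states.

4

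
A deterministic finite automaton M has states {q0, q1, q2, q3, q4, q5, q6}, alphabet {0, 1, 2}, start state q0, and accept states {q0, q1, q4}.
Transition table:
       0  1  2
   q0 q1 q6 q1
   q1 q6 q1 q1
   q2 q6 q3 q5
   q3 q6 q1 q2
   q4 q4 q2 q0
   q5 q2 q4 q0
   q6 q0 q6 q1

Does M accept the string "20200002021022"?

accepted

q0 --2--> q1
q1 --0--> q6
q6 --2--> q1
q1 --0--> q6
q6 --0--> q0
q0 --0--> q1
q1 --0--> q6
q6 --2--> q1
q1 --0--> q6
q6 --2--> q1
q1 --1--> q1
q1 --0--> q6
q6 --2--> q1
q1 --2--> q1
End in state q1, which is an accepting state.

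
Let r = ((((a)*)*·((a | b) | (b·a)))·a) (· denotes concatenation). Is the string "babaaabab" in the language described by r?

no

No split of babaaabab into u·v has (((a)*)*·((a|b)|(b·a))) matching u and a matching v.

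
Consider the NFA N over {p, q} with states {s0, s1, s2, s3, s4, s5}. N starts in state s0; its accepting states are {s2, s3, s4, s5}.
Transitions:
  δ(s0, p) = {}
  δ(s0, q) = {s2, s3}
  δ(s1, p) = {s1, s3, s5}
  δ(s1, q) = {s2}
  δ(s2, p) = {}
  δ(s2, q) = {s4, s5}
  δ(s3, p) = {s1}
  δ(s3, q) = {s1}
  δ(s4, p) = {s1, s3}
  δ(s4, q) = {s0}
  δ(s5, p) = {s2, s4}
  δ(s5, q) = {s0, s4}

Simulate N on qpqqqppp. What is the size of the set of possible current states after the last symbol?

Start: {s0}
read q: {s2, s3}
read p: {s1}
read q: {s2}
read q: {s4, s5}
read q: {s0, s4}
read p: {s1, s3}
read p: {s1, s3, s5}
read p: {s1, s2, s3, s4, s5}
Final reachable set {s1, s2, s3, s4, s5} has 5 states.

5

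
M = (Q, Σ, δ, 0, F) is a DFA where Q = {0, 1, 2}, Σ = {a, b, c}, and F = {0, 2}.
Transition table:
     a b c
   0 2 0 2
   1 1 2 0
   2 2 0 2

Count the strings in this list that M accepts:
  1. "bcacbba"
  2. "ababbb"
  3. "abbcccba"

3

"bcacbba": accepted
"ababbb": accepted
"abbcccba": accepted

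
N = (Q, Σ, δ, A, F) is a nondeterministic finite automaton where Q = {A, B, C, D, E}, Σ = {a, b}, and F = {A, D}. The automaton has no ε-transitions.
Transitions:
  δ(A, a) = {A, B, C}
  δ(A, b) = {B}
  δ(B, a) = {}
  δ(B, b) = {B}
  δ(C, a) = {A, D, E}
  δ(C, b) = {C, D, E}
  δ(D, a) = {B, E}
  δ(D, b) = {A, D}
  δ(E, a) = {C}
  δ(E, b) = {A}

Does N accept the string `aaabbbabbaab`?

accepted

Start: {A}
read a: {A, B, C}
read a: {A, B, C, D, E}
read a: {A, B, C, D, E}
read b: {A, B, C, D, E}
read b: {A, B, C, D, E}
read b: {A, B, C, D, E}
read a: {A, B, C, D, E}
read b: {A, B, C, D, E}
read b: {A, B, C, D, E}
read a: {A, B, C, D, E}
read a: {A, B, C, D, E}
read b: {A, B, C, D, E}
Reachable ∩ accepting = {A, D} — nonempty.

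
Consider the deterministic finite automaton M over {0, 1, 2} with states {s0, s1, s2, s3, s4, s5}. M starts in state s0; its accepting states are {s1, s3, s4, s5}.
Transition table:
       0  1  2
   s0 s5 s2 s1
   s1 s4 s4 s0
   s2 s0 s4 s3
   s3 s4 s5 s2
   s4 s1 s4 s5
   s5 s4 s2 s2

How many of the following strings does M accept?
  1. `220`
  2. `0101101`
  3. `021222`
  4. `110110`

`220`: accepted
`0101101`: accepted
`021222`: accepted
`110110`: accepted

4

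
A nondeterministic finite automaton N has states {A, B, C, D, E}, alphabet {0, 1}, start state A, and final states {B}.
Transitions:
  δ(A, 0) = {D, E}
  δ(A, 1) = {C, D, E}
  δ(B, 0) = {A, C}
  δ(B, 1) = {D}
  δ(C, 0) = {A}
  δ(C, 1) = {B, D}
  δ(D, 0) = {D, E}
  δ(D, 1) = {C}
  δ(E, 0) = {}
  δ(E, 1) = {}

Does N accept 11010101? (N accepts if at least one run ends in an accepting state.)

Start: {A}
read 1: {C, D, E}
read 1: {B, C, D}
read 0: {A, C, D, E}
read 1: {B, C, D, E}
read 0: {A, C, D, E}
read 1: {B, C, D, E}
read 0: {A, C, D, E}
read 1: {B, C, D, E}
Reachable ∩ accepting = {B} — nonempty.

accepted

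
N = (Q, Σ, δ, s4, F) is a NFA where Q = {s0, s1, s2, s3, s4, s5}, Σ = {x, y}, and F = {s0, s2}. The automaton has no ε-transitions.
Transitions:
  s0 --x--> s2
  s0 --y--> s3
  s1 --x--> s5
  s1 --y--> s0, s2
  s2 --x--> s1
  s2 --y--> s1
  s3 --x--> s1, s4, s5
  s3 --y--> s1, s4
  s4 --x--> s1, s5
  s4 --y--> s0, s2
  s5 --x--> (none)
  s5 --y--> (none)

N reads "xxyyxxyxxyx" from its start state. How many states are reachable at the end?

Start: {s4}
read x: {s1, s5}
read x: {s5}
read y: {}
The reachable set is empty and stays empty for the remaining 8 symbols.
Final reachable set {} has 0 states.

0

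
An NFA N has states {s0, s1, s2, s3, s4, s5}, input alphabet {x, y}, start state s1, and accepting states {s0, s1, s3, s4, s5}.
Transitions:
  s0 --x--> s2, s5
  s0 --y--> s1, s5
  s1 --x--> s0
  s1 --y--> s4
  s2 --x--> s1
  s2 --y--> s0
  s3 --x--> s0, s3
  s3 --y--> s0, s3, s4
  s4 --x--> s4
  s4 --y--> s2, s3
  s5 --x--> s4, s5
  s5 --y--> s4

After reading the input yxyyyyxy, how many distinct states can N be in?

Start: {s1}
read y: {s4}
read x: {s4}
read y: {s2, s3}
read y: {s0, s3, s4}
read y: {s0, s1, s2, s3, s4, s5}
read y: {s0, s1, s2, s3, s4, s5}
read x: {s0, s1, s2, s3, s4, s5}
read y: {s0, s1, s2, s3, s4, s5}
Final reachable set {s0, s1, s2, s3, s4, s5} has 6 states.

6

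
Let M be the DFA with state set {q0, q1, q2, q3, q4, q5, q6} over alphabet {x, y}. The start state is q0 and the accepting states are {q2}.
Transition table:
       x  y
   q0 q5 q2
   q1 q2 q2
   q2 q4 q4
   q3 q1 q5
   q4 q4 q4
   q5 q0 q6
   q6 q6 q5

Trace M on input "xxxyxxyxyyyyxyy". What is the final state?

q0 --x--> q5
q5 --x--> q0
q0 --x--> q5
q5 --y--> q6
q6 --x--> q6
q6 --x--> q6
q6 --y--> q5
q5 --x--> q0
q0 --y--> q2
q2 --y--> q4
q4 --y--> q4
q4 --y--> q4
q4 --x--> q4
q4 --y--> q4
q4 --y--> q4

q4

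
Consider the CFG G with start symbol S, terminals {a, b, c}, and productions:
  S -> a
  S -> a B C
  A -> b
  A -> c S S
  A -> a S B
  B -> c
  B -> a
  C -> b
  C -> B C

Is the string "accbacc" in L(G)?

no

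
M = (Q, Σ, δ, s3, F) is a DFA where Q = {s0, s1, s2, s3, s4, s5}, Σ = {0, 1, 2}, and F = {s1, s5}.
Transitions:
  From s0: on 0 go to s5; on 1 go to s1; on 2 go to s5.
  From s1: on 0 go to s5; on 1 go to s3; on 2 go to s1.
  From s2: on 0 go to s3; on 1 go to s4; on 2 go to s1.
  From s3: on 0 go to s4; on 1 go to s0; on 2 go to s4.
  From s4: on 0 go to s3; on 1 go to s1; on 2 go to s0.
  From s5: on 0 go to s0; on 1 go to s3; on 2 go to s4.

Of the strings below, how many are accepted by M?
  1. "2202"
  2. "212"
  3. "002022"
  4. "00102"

1

"2202": rejected
"212": accepted
"002022": rejected
"00102": rejected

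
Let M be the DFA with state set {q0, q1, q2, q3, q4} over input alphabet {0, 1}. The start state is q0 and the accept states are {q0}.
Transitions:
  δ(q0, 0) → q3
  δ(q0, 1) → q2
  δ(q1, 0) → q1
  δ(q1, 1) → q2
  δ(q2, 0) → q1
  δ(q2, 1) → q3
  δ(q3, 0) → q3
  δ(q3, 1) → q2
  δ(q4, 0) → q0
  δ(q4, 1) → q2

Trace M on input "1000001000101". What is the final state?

q0 --1--> q2
q2 --0--> q1
q1 --0--> q1
q1 --0--> q1
q1 --0--> q1
q1 --0--> q1
q1 --1--> q2
q2 --0--> q1
q1 --0--> q1
q1 --0--> q1
q1 --1--> q2
q2 --0--> q1
q1 --1--> q2

q2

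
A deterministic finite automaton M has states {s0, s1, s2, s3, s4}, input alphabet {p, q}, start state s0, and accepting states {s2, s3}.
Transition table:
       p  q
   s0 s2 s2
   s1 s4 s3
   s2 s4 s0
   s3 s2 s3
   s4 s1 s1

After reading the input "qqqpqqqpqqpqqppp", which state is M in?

s0 --q--> s2
s2 --q--> s0
s0 --q--> s2
s2 --p--> s4
s4 --q--> s1
s1 --q--> s3
s3 --q--> s3
s3 --p--> s2
s2 --q--> s0
s0 --q--> s2
s2 --p--> s4
s4 --q--> s1
s1 --q--> s3
s3 --p--> s2
s2 --p--> s4
s4 --p--> s1

s1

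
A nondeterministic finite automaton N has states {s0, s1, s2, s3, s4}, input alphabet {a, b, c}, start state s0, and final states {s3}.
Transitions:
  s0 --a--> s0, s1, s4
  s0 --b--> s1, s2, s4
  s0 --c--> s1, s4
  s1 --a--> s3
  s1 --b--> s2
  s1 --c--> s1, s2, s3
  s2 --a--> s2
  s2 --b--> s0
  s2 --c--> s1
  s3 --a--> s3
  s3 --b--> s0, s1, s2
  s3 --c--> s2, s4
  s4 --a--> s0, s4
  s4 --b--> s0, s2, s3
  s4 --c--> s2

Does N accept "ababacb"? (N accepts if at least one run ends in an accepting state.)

Start: {s0}
read a: {s0, s1, s4}
read b: {s0, s1, s2, s3, s4}
read a: {s0, s1, s2, s3, s4}
read b: {s0, s1, s2, s3, s4}
read a: {s0, s1, s2, s3, s4}
read c: {s1, s2, s3, s4}
read b: {s0, s1, s2, s3}
Reachable ∩ accepting = {s3} — nonempty.

accepted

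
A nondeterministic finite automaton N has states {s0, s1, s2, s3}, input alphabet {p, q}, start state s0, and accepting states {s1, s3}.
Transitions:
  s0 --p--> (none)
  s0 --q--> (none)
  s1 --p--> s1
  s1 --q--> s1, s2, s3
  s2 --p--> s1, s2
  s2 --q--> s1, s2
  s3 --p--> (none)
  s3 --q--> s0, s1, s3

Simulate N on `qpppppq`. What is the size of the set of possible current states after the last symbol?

Start: {s0}
read q: {}
The reachable set is empty and stays empty for the remaining 6 symbols.
Final reachable set {} has 0 states.

0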